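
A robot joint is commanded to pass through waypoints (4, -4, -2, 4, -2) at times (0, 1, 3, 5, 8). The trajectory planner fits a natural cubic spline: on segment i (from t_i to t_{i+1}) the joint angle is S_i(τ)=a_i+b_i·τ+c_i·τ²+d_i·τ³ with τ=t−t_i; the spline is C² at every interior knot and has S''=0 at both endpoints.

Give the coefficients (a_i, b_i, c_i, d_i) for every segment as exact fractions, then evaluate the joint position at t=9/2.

Δ: Δ0=-8, Δ1=1, Δ2=3, Δ3=-2
row 1: diag=6, rhs=54; c'=1/3, d'=9
row 2: denom=8−2·1/3=22/3; d'=(12−2·9)/(22/3)=-9/11
row 3: denom=10−2·3/11=104/11; d'=(-30−2·-9/11)/(104/11)=-3
back: M3=-3
back: M2=-9/11−3/11·-3=0
back: M1=9−1/3·0=9
M: M0=0, M1=9, M2=0, M3=-3, M4=0
seg 0: a=4, c=M0/2=0, d=(M1−M0)/(6·1)=3/2, b=Δ0−h0·(2M0+M1)/6=-19/2
seg 1: a=-4, c=M1/2=9/2, d=(M2−M1)/(6·2)=-3/4, b=Δ1−h1·(2M1+M2)/6=-5
seg 2: a=-2, c=M2/2=0, d=(M3−M2)/(6·2)=-1/4, b=Δ2−h2·(2M2+M3)/6=4
seg 3: a=4, c=M3/2=-3/2, d=(M4−M3)/(6·3)=1/6, b=Δ3−h3·(2M3+M4)/6=1
t_q=9/2 → seg 2, τ=3/2; S=-2+4·τ+0·τ²+-1/4·τ³=101/32

  seg 0: a=4 b=-19/2 c=0 d=3/2
  seg 1: a=-4 b=-5 c=9/2 d=-3/4
  seg 2: a=-2 b=4 c=0 d=-1/4
  seg 3: a=4 b=1 c=-3/2 d=1/6
S(9/2) = 101/32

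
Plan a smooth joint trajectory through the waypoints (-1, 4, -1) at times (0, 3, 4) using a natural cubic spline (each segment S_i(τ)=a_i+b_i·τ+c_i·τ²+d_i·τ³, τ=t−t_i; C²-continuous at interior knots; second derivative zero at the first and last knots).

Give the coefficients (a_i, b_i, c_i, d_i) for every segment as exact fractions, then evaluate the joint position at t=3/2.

  seg 0: a=-1 b=25/6 c=0 d=-5/18
  seg 1: a=4 b=-10/3 c=-5/2 d=5/6
S(3/2) = 69/16

Δ: Δ0=5/3, Δ1=-5
row 1: diag=8, rhs=-40; c'=1/8, d'=-5
back: M1=-5
M: M0=0, M1=-5, M2=0
seg 0: a=-1, c=M0/2=0, d=(M1−M0)/(6·3)=-5/18, b=Δ0−h0·(2M0+M1)/6=25/6
seg 1: a=4, c=M1/2=-5/2, d=(M2−M1)/(6·1)=5/6, b=Δ1−h1·(2M1+M2)/6=-10/3
t_q=3/2 → seg 0, τ=3/2; S=-1+25/6·τ+0·τ²+-5/18·τ³=69/16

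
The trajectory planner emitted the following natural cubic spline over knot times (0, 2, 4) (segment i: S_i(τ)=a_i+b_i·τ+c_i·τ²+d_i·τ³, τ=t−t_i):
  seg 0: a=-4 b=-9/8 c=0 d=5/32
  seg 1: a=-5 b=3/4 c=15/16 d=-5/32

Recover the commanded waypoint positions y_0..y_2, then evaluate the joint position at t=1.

y_0=-4 y_1=-5 y_2=-1
S(1) = -159/32

y_0 = S_0(0) = a_0 = -4
y_1 = S_1(0) = a_1 = -5
y_2 = S_1(2) = -1
t_q=1 is in segment 0 (τ=1); S_0(τ)=-159/32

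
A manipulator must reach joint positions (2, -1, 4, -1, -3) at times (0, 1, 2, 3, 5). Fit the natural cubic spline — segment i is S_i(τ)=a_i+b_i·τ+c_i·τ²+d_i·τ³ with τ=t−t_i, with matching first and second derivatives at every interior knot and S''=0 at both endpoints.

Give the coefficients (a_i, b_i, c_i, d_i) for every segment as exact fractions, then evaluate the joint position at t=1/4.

  seg 0: a=2 b=-253/43 c=0 d=124/43
  seg 1: a=-1 b=119/43 c=372/43 d=-276/43
  seg 2: a=4 b=35/43 c=-456/43 d=206/43
  seg 3: a=-1 b=-259/43 c=162/43 d=-27/43
S(1/4) = 395/688

Δ: Δ0=-3, Δ1=5, Δ2=-5, Δ3=-1
row 1: diag=4, rhs=48; c'=1/4, d'=12
row 2: denom=4−1·1/4=15/4; d'=(-60−1·12)/(15/4)=-96/5
row 3: denom=6−1·4/15=86/15; d'=(24−1·-96/5)/(86/15)=324/43
back: M3=324/43
back: M2=-96/5−4/15·324/43=-912/43
back: M1=12−1/4·-912/43=744/43
M: M0=0, M1=744/43, M2=-912/43, M3=324/43, M4=0
seg 0: a=2, c=M0/2=0, d=(M1−M0)/(6·1)=124/43, b=Δ0−h0·(2M0+M1)/6=-253/43
seg 1: a=-1, c=M1/2=372/43, d=(M2−M1)/(6·1)=-276/43, b=Δ1−h1·(2M1+M2)/6=119/43
seg 2: a=4, c=M2/2=-456/43, d=(M3−M2)/(6·1)=206/43, b=Δ2−h2·(2M2+M3)/6=35/43
seg 3: a=-1, c=M3/2=162/43, d=(M4−M3)/(6·2)=-27/43, b=Δ3−h3·(2M3+M4)/6=-259/43
t_q=1/4 → seg 0, τ=1/4; S=2+-253/43·τ+0·τ²+124/43·τ³=395/688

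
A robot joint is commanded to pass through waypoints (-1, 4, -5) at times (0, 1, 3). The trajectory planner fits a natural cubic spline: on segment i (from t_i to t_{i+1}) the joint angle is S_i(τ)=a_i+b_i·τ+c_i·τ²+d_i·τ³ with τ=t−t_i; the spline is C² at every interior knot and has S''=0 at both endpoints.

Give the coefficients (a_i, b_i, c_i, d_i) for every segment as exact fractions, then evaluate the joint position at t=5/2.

Δ: Δ0=5, Δ1=-9/2
row 1: diag=6, rhs=-57; c'=1/3, d'=-19/2
back: M1=-19/2
M: M0=0, M1=-19/2, M2=0
seg 0: a=-1, c=M0/2=0, d=(M1−M0)/(6·1)=-19/12, b=Δ0−h0·(2M0+M1)/6=79/12
seg 1: a=4, c=M1/2=-19/4, d=(M2−M1)/(6·2)=19/24, b=Δ1−h1·(2M1+M2)/6=11/6
t_q=5/2 → seg 1, τ=3/2; S=4+11/6·τ+-19/4·τ²+19/24·τ³=-81/64

  seg 0: a=-1 b=79/12 c=0 d=-19/12
  seg 1: a=4 b=11/6 c=-19/4 d=19/24
S(5/2) = -81/64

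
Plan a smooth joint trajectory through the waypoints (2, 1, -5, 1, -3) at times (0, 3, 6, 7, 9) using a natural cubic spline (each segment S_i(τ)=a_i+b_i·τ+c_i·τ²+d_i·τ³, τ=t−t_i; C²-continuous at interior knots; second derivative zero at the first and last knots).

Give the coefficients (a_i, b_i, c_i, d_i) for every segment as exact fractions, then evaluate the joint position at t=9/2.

Δ: Δ0=-1/3, Δ1=-2, Δ2=6, Δ3=-2
row 1: diag=12, rhs=-10; c'=1/4, d'=-5/6
row 2: denom=8−3·1/4=29/4; d'=(48−3·-5/6)/(29/4)=202/29
row 3: denom=6−1·4/29=170/29; d'=(-48−1·202/29)/(170/29)=-797/85
back: M3=-797/85
back: M2=202/29−4/29·-797/85=702/85
back: M1=-5/6−1/4·702/85=-739/255
M: M0=0, M1=-739/255, M2=702/85, M3=-797/85, M4=0
seg 0: a=2, c=M0/2=0, d=(M1−M0)/(6·3)=-739/4590, b=Δ0−h0·(2M0+M1)/6=569/510
seg 1: a=1, c=M1/2=-739/510, d=(M2−M1)/(6·3)=569/918, b=Δ1−h1·(2M1+M2)/6=-824/255
seg 2: a=-5, c=M2/2=351/85, d=(M3−M2)/(6·1)=-1499/510, b=Δ2−h2·(2M2+M3)/6=2453/510
seg 3: a=1, c=M3/2=-797/170, d=(M4−M3)/(6·2)=797/1020, b=Δ3−h3·(2M3+M4)/6=1084/255
t_q=9/2 → seg 1, τ=3/2; S=1+-824/255·τ+-739/510·τ²+569/918·τ³=-6821/1360

  seg 0: a=2 b=569/510 c=0 d=-739/4590
  seg 1: a=1 b=-824/255 c=-739/510 d=569/918
  seg 2: a=-5 b=2453/510 c=351/85 d=-1499/510
  seg 3: a=1 b=1084/255 c=-797/170 d=797/1020
S(9/2) = -6821/1360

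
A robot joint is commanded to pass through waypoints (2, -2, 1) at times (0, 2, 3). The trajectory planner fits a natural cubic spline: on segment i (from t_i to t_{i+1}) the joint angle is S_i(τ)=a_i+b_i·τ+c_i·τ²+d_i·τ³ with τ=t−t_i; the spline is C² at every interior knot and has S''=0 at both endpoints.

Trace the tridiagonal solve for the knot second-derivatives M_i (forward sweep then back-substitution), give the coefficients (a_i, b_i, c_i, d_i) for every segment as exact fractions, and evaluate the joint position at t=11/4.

Δ: Δ0=-2, Δ1=3
row 1: diag=6, rhs=30; c'=1/6, d'=5
back: M1=5
M: M0=0, M1=5, M2=0
seg 0: a=2, c=M0/2=0, d=(M1−M0)/(6·2)=5/12, b=Δ0−h0·(2M0+M1)/6=-11/3
seg 1: a=-2, c=M1/2=5/2, d=(M2−M1)/(6·1)=-5/6, b=Δ1−h1·(2M1+M2)/6=4/3
t_q=11/4 → seg 1, τ=3/4; S=-2+4/3·τ+5/2·τ²+-5/6·τ³=7/128

  seg 0: a=2 b=-11/3 c=0 d=5/12
  seg 1: a=-2 b=4/3 c=5/2 d=-5/6
S(11/4) = 7/128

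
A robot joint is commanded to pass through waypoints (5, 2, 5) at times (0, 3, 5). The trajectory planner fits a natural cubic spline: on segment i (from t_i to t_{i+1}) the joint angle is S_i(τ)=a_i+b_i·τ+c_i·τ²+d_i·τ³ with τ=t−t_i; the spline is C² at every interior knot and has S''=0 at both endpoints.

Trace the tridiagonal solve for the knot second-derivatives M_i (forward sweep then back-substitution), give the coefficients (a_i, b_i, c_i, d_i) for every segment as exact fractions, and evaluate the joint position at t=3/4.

  seg 0: a=5 b=-7/4 c=0 d=1/12
  seg 1: a=2 b=1/2 c=3/4 d=-1/8
S(3/4) = 953/256

Δ: Δ0=-1, Δ1=3/2
row 1: diag=10, rhs=15; c'=1/5, d'=3/2
back: M1=3/2
M: M0=0, M1=3/2, M2=0
seg 0: a=5, c=M0/2=0, d=(M1−M0)/(6·3)=1/12, b=Δ0−h0·(2M0+M1)/6=-7/4
seg 1: a=2, c=M1/2=3/4, d=(M2−M1)/(6·2)=-1/8, b=Δ1−h1·(2M1+M2)/6=1/2
t_q=3/4 → seg 0, τ=3/4; S=5+-7/4·τ+0·τ²+1/12·τ³=953/256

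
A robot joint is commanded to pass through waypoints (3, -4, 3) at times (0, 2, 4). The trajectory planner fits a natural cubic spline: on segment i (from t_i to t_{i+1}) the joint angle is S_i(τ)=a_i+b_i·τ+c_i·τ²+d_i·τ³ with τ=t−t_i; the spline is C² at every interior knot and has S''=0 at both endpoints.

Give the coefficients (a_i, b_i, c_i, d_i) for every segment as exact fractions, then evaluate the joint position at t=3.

  seg 0: a=3 b=-21/4 c=0 d=7/16
  seg 1: a=-4 b=0 c=21/8 d=-7/16
S(3) = -29/16

Δ: Δ0=-7/2, Δ1=7/2
row 1: diag=8, rhs=42; c'=1/4, d'=21/4
back: M1=21/4
M: M0=0, M1=21/4, M2=0
seg 0: a=3, c=M0/2=0, d=(M1−M0)/(6·2)=7/16, b=Δ0−h0·(2M0+M1)/6=-21/4
seg 1: a=-4, c=M1/2=21/8, d=(M2−M1)/(6·2)=-7/16, b=Δ1−h1·(2M1+M2)/6=0
t_q=3 → seg 1, τ=1; S=-4+0·τ+21/8·τ²+-7/16·τ³=-29/16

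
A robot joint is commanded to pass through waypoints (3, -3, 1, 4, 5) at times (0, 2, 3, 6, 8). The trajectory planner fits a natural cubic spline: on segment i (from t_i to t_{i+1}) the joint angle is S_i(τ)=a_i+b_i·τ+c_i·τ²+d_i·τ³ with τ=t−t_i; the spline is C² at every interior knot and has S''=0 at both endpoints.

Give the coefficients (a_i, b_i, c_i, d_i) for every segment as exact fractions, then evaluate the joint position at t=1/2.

Δ: Δ0=-3, Δ1=4, Δ2=1, Δ3=1/2
row 1: diag=6, rhs=42; c'=1/6, d'=7
row 2: denom=8−1·1/6=47/6; d'=(-18−1·7)/(47/6)=-150/47
row 3: denom=10−3·18/47=416/47; d'=(-3−3·-150/47)/(416/47)=309/416
back: M3=309/416
back: M2=-150/47−18/47·309/416=-723/208
back: M1=7−1/6·-723/208=3153/416
M: M0=0, M1=3153/416, M2=-723/208, M3=309/416, M4=0
seg 0: a=3, c=M0/2=0, d=(M1−M0)/(6·2)=1051/1664, b=Δ0−h0·(2M0+M1)/6=-2299/416
seg 1: a=-3, c=M1/2=3153/832, d=(M2−M1)/(6·1)=-1533/832, b=Δ1−h1·(2M1+M2)/6=427/208
seg 2: a=1, c=M2/2=-723/416, d=(M3−M2)/(6·3)=15/64, b=Δ2−h2·(2M2+M3)/6=3415/832
seg 3: a=4, c=M3/2=309/832, d=(M4−M3)/(6·2)=-103/1664, b=Δ3−h3·(2M3+M4)/6=1/208
t_q=1/2 → seg 0, τ=1/2; S=3+-2299/416·τ+0·τ²+1051/1664·τ³=4203/13312

  seg 0: a=3 b=-2299/416 c=0 d=1051/1664
  seg 1: a=-3 b=427/208 c=3153/832 d=-1533/832
  seg 2: a=1 b=3415/832 c=-723/416 d=15/64
  seg 3: a=4 b=1/208 c=309/832 d=-103/1664
S(1/2) = 4203/13312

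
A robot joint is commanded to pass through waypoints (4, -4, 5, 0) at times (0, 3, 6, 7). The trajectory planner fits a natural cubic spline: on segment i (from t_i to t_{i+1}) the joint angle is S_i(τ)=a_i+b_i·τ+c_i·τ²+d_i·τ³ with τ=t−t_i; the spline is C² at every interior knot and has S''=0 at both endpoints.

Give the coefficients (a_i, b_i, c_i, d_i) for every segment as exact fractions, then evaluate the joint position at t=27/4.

  seg 0: a=4 b=-440/87 c=0 d=208/783
  seg 1: a=-4 b=184/87 c=208/87 d=-547/783
  seg 2: a=5 b=-209/87 c=-113/29 d=113/87
S(27/4) = 2885/1856

Δ: Δ0=-8/3, Δ1=3, Δ2=-5
row 1: diag=12, rhs=34; c'=1/4, d'=17/6
row 2: denom=8−3·1/4=29/4; d'=(-48−3·17/6)/(29/4)=-226/29
back: M2=-226/29
back: M1=17/6−1/4·-226/29=416/87
M: M0=0, M1=416/87, M2=-226/29, M3=0
seg 0: a=4, c=M0/2=0, d=(M1−M0)/(6·3)=208/783, b=Δ0−h0·(2M0+M1)/6=-440/87
seg 1: a=-4, c=M1/2=208/87, d=(M2−M1)/(6·3)=-547/783, b=Δ1−h1·(2M1+M2)/6=184/87
seg 2: a=5, c=M2/2=-113/29, d=(M3−M2)/(6·1)=113/87, b=Δ2−h2·(2M2+M3)/6=-209/87
t_q=27/4 → seg 2, τ=3/4; S=5+-209/87·τ+-113/29·τ²+113/87·τ³=2885/1856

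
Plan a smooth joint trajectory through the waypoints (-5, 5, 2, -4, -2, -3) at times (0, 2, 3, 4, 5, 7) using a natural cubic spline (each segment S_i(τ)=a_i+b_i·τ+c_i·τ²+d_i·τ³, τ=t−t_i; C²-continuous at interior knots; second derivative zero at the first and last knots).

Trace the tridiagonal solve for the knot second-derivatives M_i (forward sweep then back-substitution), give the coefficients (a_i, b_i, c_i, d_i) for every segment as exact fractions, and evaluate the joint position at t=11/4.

  seg 0: a=-5 b=3602/493 c=0 d=-1137/1972
  seg 1: a=5 b=191/493 c=-3411/986 d=71/986
  seg 2: a=2 b=-6227/986 c=-1599/493 d=121/34
  seg 3: a=-4 b=-1048/493 c=7329/986 d=-3261/986
  seg 4: a=-2 b=2779/986 c=-1227/493 d=409/986
S(11/4) = 212977/63104

Δ: Δ0=5, Δ1=-3, Δ2=-6, Δ3=2, Δ4=-1/2
row 1: diag=6, rhs=-48; c'=1/6, d'=-8
row 2: denom=4−1·1/6=23/6; d'=(-18−1·-8)/(23/6)=-60/23
row 3: denom=4−1·6/23=86/23; d'=(48−1·-60/23)/(86/23)=582/43
row 4: denom=6−1·23/86=493/86; d'=(-15−1·582/43)/(493/86)=-2454/493
back: M4=-2454/493
back: M3=582/43−23/86·-2454/493=7329/493
back: M2=-60/23−6/23·7329/493=-3198/493
back: M1=-8−1/6·-3198/493=-3411/493
M: M0=0, M1=-3411/493, M2=-3198/493, M3=7329/493, M4=-2454/493, M5=0
seg 0: a=-5, c=M0/2=0, d=(M1−M0)/(6·2)=-1137/1972, b=Δ0−h0·(2M0+M1)/6=3602/493
seg 1: a=5, c=M1/2=-3411/986, d=(M2−M1)/(6·1)=71/986, b=Δ1−h1·(2M1+M2)/6=191/493
seg 2: a=2, c=M2/2=-1599/493, d=(M3−M2)/(6·1)=121/34, b=Δ2−h2·(2M2+M3)/6=-6227/986
seg 3: a=-4, c=M3/2=7329/986, d=(M4−M3)/(6·1)=-3261/986, b=Δ3−h3·(2M3+M4)/6=-1048/493
seg 4: a=-2, c=M4/2=-1227/493, d=(M5−M4)/(6·2)=409/986, b=Δ4−h4·(2M4+M5)/6=2779/986
t_q=11/4 → seg 1, τ=3/4; S=5+191/493·τ+-3411/986·τ²+71/986·τ³=212977/63104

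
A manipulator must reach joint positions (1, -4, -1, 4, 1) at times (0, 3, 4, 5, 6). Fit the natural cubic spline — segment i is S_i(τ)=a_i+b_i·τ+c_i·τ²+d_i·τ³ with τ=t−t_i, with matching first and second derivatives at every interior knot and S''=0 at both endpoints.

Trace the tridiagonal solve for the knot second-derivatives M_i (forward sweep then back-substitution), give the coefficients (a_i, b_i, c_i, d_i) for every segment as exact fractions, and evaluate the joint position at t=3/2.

  seg 0: a=1 b=-533/174 c=0 d=9/58
  seg 1: a=-4 b=98/87 c=81/58 d=83/174
  seg 2: a=-1 b=931/174 c=82/29 d=-553/174
  seg 3: a=4 b=128/87 c=-389/58 d=389/174
S(3/2) = -1425/464

Δ: Δ0=-5/3, Δ1=3, Δ2=5, Δ3=-3
row 1: diag=8, rhs=28; c'=1/8, d'=7/2
row 2: denom=4−1·1/8=31/8; d'=(12−1·7/2)/(31/8)=68/31
row 3: denom=4−1·8/31=116/31; d'=(-48−1·68/31)/(116/31)=-389/29
back: M3=-389/29
back: M2=68/31−8/31·-389/29=164/29
back: M1=7/2−1/8·164/29=81/29
M: M0=0, M1=81/29, M2=164/29, M3=-389/29, M4=0
seg 0: a=1, c=M0/2=0, d=(M1−M0)/(6·3)=9/58, b=Δ0−h0·(2M0+M1)/6=-533/174
seg 1: a=-4, c=M1/2=81/58, d=(M2−M1)/(6·1)=83/174, b=Δ1−h1·(2M1+M2)/6=98/87
seg 2: a=-1, c=M2/2=82/29, d=(M3−M2)/(6·1)=-553/174, b=Δ2−h2·(2M2+M3)/6=931/174
seg 3: a=4, c=M3/2=-389/58, d=(M4−M3)/(6·1)=389/174, b=Δ3−h3·(2M3+M4)/6=128/87
t_q=3/2 → seg 0, τ=3/2; S=1+-533/174·τ+0·τ²+9/58·τ³=-1425/464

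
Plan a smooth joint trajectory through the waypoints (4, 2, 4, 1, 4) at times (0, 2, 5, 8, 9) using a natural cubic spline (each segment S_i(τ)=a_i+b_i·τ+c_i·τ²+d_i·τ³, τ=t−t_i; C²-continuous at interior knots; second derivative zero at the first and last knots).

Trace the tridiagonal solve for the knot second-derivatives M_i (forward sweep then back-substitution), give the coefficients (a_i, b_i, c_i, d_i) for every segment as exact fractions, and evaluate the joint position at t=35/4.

Δ: Δ0=-1, Δ1=2/3, Δ2=-1, Δ3=3
row 1: diag=10, rhs=10; c'=3/10, d'=1
row 2: denom=12−3·3/10=111/10; d'=(-10−3·1)/(111/10)=-130/111
row 3: denom=8−3·10/37=266/37; d'=(24−3·-130/111)/(266/37)=509/133
back: M3=509/133
back: M2=-130/111−10/37·509/133=-880/399
back: M1=1−3/10·-880/399=221/133
M: M0=0, M1=221/133, M2=-880/399, M3=509/133, M4=0
seg 0: a=4, c=M0/2=0, d=(M1−M0)/(6·2)=221/1596, b=Δ0−h0·(2M0+M1)/6=-620/399
seg 1: a=2, c=M1/2=221/266, d=(M2−M1)/(6·3)=-1543/7182, b=Δ1−h1·(2M1+M2)/6=43/399
seg 2: a=4, c=M2/2=-440/399, d=(M3−M2)/(6·3)=2407/7182, b=Δ2−h2·(2M2+M3)/6=-565/798
seg 3: a=1, c=M3/2=509/266, d=(M4−M3)/(6·1)=-509/798, b=Δ3−h3·(2M3+M4)/6=688/399
t_q=35/4 → seg 3, τ=3/4; S=1+688/399·τ+509/266·τ²+-509/798·τ³=52783/17024

  seg 0: a=4 b=-620/399 c=0 d=221/1596
  seg 1: a=2 b=43/399 c=221/266 d=-1543/7182
  seg 2: a=4 b=-565/798 c=-440/399 d=2407/7182
  seg 3: a=1 b=688/399 c=509/266 d=-509/798
S(35/4) = 52783/17024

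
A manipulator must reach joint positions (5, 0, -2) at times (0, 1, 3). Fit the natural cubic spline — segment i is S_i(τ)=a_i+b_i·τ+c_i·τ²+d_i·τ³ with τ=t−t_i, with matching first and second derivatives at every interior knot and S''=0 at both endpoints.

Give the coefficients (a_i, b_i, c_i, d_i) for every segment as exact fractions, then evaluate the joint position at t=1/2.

Δ: Δ0=-5, Δ1=-1
row 1: diag=6, rhs=24; c'=1/3, d'=4
back: M1=4
M: M0=0, M1=4, M2=0
seg 0: a=5, c=M0/2=0, d=(M1−M0)/(6·1)=2/3, b=Δ0−h0·(2M0+M1)/6=-17/3
seg 1: a=0, c=M1/2=2, d=(M2−M1)/(6·2)=-1/3, b=Δ1−h1·(2M1+M2)/6=-11/3
t_q=1/2 → seg 0, τ=1/2; S=5+-17/3·τ+0·τ²+2/3·τ³=9/4

  seg 0: a=5 b=-17/3 c=0 d=2/3
  seg 1: a=0 b=-11/3 c=2 d=-1/3
S(1/2) = 9/4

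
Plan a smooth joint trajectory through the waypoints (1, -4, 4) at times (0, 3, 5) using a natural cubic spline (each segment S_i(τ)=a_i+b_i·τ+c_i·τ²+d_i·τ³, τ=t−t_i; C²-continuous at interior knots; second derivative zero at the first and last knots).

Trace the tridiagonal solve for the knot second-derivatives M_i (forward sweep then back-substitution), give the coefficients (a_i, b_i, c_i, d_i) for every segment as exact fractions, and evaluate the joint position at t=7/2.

  seg 0: a=1 b=-101/30 c=0 d=17/90
  seg 1: a=-4 b=26/15 c=17/10 d=-17/60
S(7/2) = -439/160

Δ: Δ0=-5/3, Δ1=4
row 1: diag=10, rhs=34; c'=1/5, d'=17/5
back: M1=17/5
M: M0=0, M1=17/5, M2=0
seg 0: a=1, c=M0/2=0, d=(M1−M0)/(6·3)=17/90, b=Δ0−h0·(2M0+M1)/6=-101/30
seg 1: a=-4, c=M1/2=17/10, d=(M2−M1)/(6·2)=-17/60, b=Δ1−h1·(2M1+M2)/6=26/15
t_q=7/2 → seg 1, τ=1/2; S=-4+26/15·τ+17/10·τ²+-17/60·τ³=-439/160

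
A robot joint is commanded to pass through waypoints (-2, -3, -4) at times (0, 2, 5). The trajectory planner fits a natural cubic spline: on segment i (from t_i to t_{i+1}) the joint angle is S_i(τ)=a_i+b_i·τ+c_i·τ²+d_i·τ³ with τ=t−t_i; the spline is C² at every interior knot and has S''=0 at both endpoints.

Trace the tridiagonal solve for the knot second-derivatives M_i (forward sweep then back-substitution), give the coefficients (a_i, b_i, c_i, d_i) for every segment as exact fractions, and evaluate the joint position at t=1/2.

  seg 0: a=-2 b=-8/15 c=0 d=1/120
  seg 1: a=-3 b=-13/30 c=1/20 d=-1/180
S(1/2) = -145/64

Δ: Δ0=-1/2, Δ1=-1/3
row 1: diag=10, rhs=1; c'=3/10, d'=1/10
back: M1=1/10
M: M0=0, M1=1/10, M2=0
seg 0: a=-2, c=M0/2=0, d=(M1−M0)/(6·2)=1/120, b=Δ0−h0·(2M0+M1)/6=-8/15
seg 1: a=-3, c=M1/2=1/20, d=(M2−M1)/(6·3)=-1/180, b=Δ1−h1·(2M1+M2)/6=-13/30
t_q=1/2 → seg 0, τ=1/2; S=-2+-8/15·τ+0·τ²+1/120·τ³=-145/64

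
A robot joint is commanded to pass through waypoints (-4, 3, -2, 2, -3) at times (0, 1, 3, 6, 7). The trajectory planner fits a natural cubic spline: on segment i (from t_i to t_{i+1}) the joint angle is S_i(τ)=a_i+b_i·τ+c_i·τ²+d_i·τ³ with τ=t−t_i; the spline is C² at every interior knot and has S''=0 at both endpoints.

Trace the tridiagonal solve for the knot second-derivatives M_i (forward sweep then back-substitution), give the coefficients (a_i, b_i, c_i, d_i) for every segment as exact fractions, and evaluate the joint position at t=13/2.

Δ: Δ0=7, Δ1=-5/2, Δ2=4/3, Δ3=-5
row 1: diag=6, rhs=-57; c'=1/3, d'=-19/2
row 2: denom=10−2·1/3=28/3; d'=(23−2·-19/2)/(28/3)=9/2
row 3: denom=8−3·9/28=197/28; d'=(-38−3·9/2)/(197/28)=-1442/197
back: M3=-1442/197
back: M2=9/2−9/28·-1442/197=1350/197
back: M1=-19/2−1/3·1350/197=-4643/394
M: M0=0, M1=-4643/394, M2=1350/197, M3=-1442/197, M4=0
seg 0: a=-4, c=M0/2=0, d=(M1−M0)/(6·1)=-4643/2364, b=Δ0−h0·(2M0+M1)/6=21191/2364
seg 1: a=3, c=M1/2=-4643/788, d=(M2−M1)/(6·2)=7343/4728, b=Δ1−h1·(2M1+M2)/6=3631/1182
seg 2: a=-2, c=M2/2=675/197, d=(M3−M2)/(6·3)=-1396/1773, b=Δ2−h2·(2M2+M3)/6=-1099/591
seg 3: a=2, c=M3/2=-721/197, d=(M4−M3)/(6·1)=721/591, b=Δ3−h3·(2M3+M4)/6=-1513/591
t_q=13/2 → seg 3, τ=1/2; S=2+-1513/591·τ+-721/197·τ²+721/591·τ³=-67/1576

  seg 0: a=-4 b=21191/2364 c=0 d=-4643/2364
  seg 1: a=3 b=3631/1182 c=-4643/788 d=7343/4728
  seg 2: a=-2 b=-1099/591 c=675/197 d=-1396/1773
  seg 3: a=2 b=-1513/591 c=-721/197 d=721/591
S(13/2) = -67/1576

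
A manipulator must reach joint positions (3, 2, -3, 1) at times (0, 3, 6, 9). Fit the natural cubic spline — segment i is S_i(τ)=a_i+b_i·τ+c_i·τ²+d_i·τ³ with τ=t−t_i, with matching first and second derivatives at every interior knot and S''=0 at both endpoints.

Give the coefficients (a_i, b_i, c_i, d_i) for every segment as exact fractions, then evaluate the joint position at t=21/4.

  seg 0: a=3 b=2/9 c=0 d=-5/81
  seg 1: a=2 b=-13/9 c=-5/9 d=13/81
  seg 2: a=-3 b=-4/9 c=8/9 d=-8/81
S(21/4) = -143/64

Δ: Δ0=-1/3, Δ1=-5/3, Δ2=4/3
row 1: diag=12, rhs=-8; c'=1/4, d'=-2/3
row 2: denom=12−3·1/4=45/4; d'=(18−3·-2/3)/(45/4)=16/9
back: M2=16/9
back: M1=-2/3−1/4·16/9=-10/9
M: M0=0, M1=-10/9, M2=16/9, M3=0
seg 0: a=3, c=M0/2=0, d=(M1−M0)/(6·3)=-5/81, b=Δ0−h0·(2M0+M1)/6=2/9
seg 1: a=2, c=M1/2=-5/9, d=(M2−M1)/(6·3)=13/81, b=Δ1−h1·(2M1+M2)/6=-13/9
seg 2: a=-3, c=M2/2=8/9, d=(M3−M2)/(6·3)=-8/81, b=Δ2−h2·(2M2+M3)/6=-4/9
t_q=21/4 → seg 1, τ=9/4; S=2+-13/9·τ+-5/9·τ²+13/81·τ³=-143/64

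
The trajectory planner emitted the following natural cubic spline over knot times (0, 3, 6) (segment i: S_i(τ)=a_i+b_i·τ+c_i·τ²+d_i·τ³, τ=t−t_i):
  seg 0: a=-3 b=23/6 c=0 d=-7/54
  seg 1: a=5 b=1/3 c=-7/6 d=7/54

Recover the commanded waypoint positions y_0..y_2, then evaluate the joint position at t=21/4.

y_0=-3 y_1=5 y_2=-1
S(21/4) = 169/128

y_0 = S_0(0) = a_0 = -3
y_1 = S_1(0) = a_1 = 5
y_2 = S_1(3) = -1
t_q=21/4 is in segment 1 (τ=9/4); S_1(τ)=169/128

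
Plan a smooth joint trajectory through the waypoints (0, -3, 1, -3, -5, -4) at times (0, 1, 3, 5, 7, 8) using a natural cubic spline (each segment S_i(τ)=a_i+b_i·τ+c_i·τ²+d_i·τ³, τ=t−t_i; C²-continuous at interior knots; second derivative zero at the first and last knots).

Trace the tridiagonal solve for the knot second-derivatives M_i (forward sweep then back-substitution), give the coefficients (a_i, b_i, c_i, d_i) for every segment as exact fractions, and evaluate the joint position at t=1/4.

Δ: Δ0=-3, Δ1=2, Δ2=-2, Δ3=-1, Δ4=1
row 1: diag=6, rhs=30; c'=1/3, d'=5
row 2: denom=8−2·1/3=22/3; d'=(-24−2·5)/(22/3)=-51/11
row 3: denom=8−2·3/11=82/11; d'=(6−2·-51/11)/(82/11)=84/41
row 4: denom=6−2·11/41=224/41; d'=(12−2·84/41)/(224/41)=81/56
back: M4=81/56
back: M3=84/41−11/41·81/56=93/56
back: M2=-51/11−3/11·93/56=-285/56
back: M1=5−1/3·-285/56=375/56
M: M0=0, M1=375/56, M2=-285/56, M3=93/56, M4=81/56, M5=0
seg 0: a=0, c=M0/2=0, d=(M1−M0)/(6·1)=125/112, b=Δ0−h0·(2M0+M1)/6=-461/112
seg 1: a=-3, c=M1/2=375/112, d=(M2−M1)/(6·2)=-55/56, b=Δ1−h1·(2M1+M2)/6=-43/56
seg 2: a=1, c=M2/2=-285/112, d=(M3−M2)/(6·2)=9/16, b=Δ2−h2·(2M2+M3)/6=47/56
seg 3: a=-3, c=M3/2=93/112, d=(M4−M3)/(6·2)=-1/56, b=Δ3−h3·(2M3+M4)/6=-145/56
seg 4: a=-5, c=M4/2=81/112, d=(M5−M4)/(6·1)=-27/112, b=Δ4−h4·(2M4+M5)/6=29/56
t_q=1/4 → seg 0, τ=1/4; S=0+-461/112·τ+0·τ²+125/112·τ³=-7251/7168

  seg 0: a=0 b=-461/112 c=0 d=125/112
  seg 1: a=-3 b=-43/56 c=375/112 d=-55/56
  seg 2: a=1 b=47/56 c=-285/112 d=9/16
  seg 3: a=-3 b=-145/56 c=93/112 d=-1/56
  seg 4: a=-5 b=29/56 c=81/112 d=-27/112
S(1/4) = -7251/7168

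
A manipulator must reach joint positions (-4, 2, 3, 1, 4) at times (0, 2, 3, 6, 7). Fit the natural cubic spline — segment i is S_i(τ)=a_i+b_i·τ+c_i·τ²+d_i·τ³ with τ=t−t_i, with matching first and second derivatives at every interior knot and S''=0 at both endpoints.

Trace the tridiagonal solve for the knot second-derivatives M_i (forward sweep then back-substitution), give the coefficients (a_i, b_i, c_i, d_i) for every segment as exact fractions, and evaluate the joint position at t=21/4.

Δ: Δ0=3, Δ1=1, Δ2=-2/3, Δ3=3
row 1: diag=6, rhs=-12; c'=1/6, d'=-2
row 2: denom=8−1·1/6=47/6; d'=(-10−1·-2)/(47/6)=-48/47
row 3: denom=8−3·18/47=322/47; d'=(22−3·-48/47)/(322/47)=589/161
back: M3=589/161
back: M2=-48/47−18/47·589/161=-390/161
back: M1=-2−1/6·-390/161=-257/161
M: M0=0, M1=-257/161, M2=-390/161, M3=589/161, M4=0
seg 0: a=-4, c=M0/2=0, d=(M1−M0)/(6·2)=-257/1932, b=Δ0−h0·(2M0+M1)/6=1706/483
seg 1: a=2, c=M1/2=-257/322, d=(M2−M1)/(6·1)=-19/138, b=Δ1−h1·(2M1+M2)/6=935/483
seg 2: a=3, c=M2/2=-195/161, d=(M3−M2)/(6·3)=979/2898, b=Δ2−h2·(2M2+M3)/6=-71/966
seg 3: a=1, c=M3/2=589/322, d=(M4−M3)/(6·1)=-589/966, b=Δ3−h3·(2M3+M4)/6=860/483
t_q=21/4 → seg 2, τ=9/4; S=3+-71/966·τ+-195/161·τ²+979/2898·τ³=11355/20608

  seg 0: a=-4 b=1706/483 c=0 d=-257/1932
  seg 1: a=2 b=935/483 c=-257/322 d=-19/138
  seg 2: a=3 b=-71/966 c=-195/161 d=979/2898
  seg 3: a=1 b=860/483 c=589/322 d=-589/966
S(21/4) = 11355/20608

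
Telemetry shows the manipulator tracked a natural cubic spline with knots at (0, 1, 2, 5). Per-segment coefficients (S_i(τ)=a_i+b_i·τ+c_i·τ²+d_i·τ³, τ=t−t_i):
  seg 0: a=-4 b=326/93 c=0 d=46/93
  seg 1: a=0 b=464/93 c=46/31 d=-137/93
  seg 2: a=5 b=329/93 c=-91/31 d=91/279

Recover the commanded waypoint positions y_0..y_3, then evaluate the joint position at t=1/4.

y_0 = S_0(0) = a_0 = -4
y_1 = S_1(0) = a_1 = 0
y_2 = S_2(0) = a_2 = 5
y_3 = S_2(3) = -2
t_q=1/4 is in segment 0 (τ=1/4); S_0(τ)=-3091/992

y_0=-4 y_1=0 y_2=5 y_3=-2
S(1/4) = -3091/992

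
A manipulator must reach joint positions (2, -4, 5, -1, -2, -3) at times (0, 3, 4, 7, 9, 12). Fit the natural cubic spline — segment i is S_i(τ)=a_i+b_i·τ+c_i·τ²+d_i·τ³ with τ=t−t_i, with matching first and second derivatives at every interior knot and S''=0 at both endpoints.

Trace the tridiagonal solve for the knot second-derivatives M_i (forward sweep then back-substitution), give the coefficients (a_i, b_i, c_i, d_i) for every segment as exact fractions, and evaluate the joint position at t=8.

  seg 0: a=2 b=-6055/888 c=0 d=4279/7992
  seg 1: a=-4 b=3391/444 c=4279/888 d=-1023/296
  seg 2: a=5 b=6133/888 c=-616/111 d=6875/7992
  seg 3: a=-1 b=-1405/444 c=649/296 d=-191/444
  seg 4: a=-2 b=197/444 c=-115/296 d=115/2664
S(8) = -711/296

Δ: Δ0=-2, Δ1=9, Δ2=-2, Δ3=-1/2, Δ4=-1/3
row 1: diag=8, rhs=66; c'=1/8, d'=33/4
row 2: denom=8−1·1/8=63/8; d'=(-66−1·33/4)/(63/8)=-66/7
row 3: denom=10−3·8/21=62/7; d'=(9−3·-66/7)/(62/7)=261/62
row 4: denom=10−2·7/31=296/31; d'=(1−2·261/62)/(296/31)=-115/148
back: M4=-115/148
back: M3=261/62−7/31·-115/148=649/148
back: M2=-66/7−8/21·649/148=-1232/111
back: M1=33/4−1/8·-1232/111=4279/444
M: M0=0, M1=4279/444, M2=-1232/111, M3=649/148, M4=-115/148, M5=0
seg 0: a=2, c=M0/2=0, d=(M1−M0)/(6·3)=4279/7992, b=Δ0−h0·(2M0+M1)/6=-6055/888
seg 1: a=-4, c=M1/2=4279/888, d=(M2−M1)/(6·1)=-1023/296, b=Δ1−h1·(2M1+M2)/6=3391/444
seg 2: a=5, c=M2/2=-616/111, d=(M3−M2)/(6·3)=6875/7992, b=Δ2−h2·(2M2+M3)/6=6133/888
seg 3: a=-1, c=M3/2=649/296, d=(M4−M3)/(6·2)=-191/444, b=Δ3−h3·(2M3+M4)/6=-1405/444
seg 4: a=-2, c=M4/2=-115/296, d=(M5−M4)/(6·3)=115/2664, b=Δ4−h4·(2M4+M5)/6=197/444
t_q=8 → seg 3, τ=1; S=-1+-1405/444·τ+649/296·τ²+-191/444·τ³=-711/296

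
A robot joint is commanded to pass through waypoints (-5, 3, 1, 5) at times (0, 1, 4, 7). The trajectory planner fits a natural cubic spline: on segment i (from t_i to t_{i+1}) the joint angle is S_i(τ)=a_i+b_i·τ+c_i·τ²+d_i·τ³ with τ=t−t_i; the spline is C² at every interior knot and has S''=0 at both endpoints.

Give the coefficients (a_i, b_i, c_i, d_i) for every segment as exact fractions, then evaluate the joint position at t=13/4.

  seg 0: a=-5 b=806/87 c=0 d=-110/87
  seg 1: a=3 b=476/87 c=-110/29 d=152/261
  seg 2: a=1 b=-136/87 c=42/29 d=-14/87
S(13/4) = 159/58

Δ: Δ0=8, Δ1=-2/3, Δ2=4/3
row 1: diag=8, rhs=-52; c'=3/8, d'=-13/2
row 2: denom=12−3·3/8=87/8; d'=(12−3·-13/2)/(87/8)=84/29
back: M2=84/29
back: M1=-13/2−3/8·84/29=-220/29
M: M0=0, M1=-220/29, M2=84/29, M3=0
seg 0: a=-5, c=M0/2=0, d=(M1−M0)/(6·1)=-110/87, b=Δ0−h0·(2M0+M1)/6=806/87
seg 1: a=3, c=M1/2=-110/29, d=(M2−M1)/(6·3)=152/261, b=Δ1−h1·(2M1+M2)/6=476/87
seg 2: a=1, c=M2/2=42/29, d=(M3−M2)/(6·3)=-14/87, b=Δ2−h2·(2M2+M3)/6=-136/87
t_q=13/4 → seg 1, τ=9/4; S=3+476/87·τ+-110/29·τ²+152/261·τ³=159/58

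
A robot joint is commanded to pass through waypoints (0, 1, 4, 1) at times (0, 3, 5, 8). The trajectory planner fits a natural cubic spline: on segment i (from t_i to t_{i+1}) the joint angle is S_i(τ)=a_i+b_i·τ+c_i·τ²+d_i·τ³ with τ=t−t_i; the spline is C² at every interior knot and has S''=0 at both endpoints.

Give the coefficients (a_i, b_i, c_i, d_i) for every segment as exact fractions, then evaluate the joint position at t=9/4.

Δ: Δ0=1/3, Δ1=3/2, Δ2=-1
row 1: diag=10, rhs=7; c'=1/5, d'=7/10
row 2: denom=10−2·1/5=48/5; d'=(-15−2·7/10)/(48/5)=-41/24
back: M2=-41/24
back: M1=7/10−1/5·-41/24=25/24
M: M0=0, M1=25/24, M2=-41/24, M3=0
seg 0: a=0, c=M0/2=0, d=(M1−M0)/(6·3)=25/432, b=Δ0−h0·(2M0+M1)/6=-3/16
seg 1: a=1, c=M1/2=25/48, d=(M2−M1)/(6·2)=-11/48, b=Δ1−h1·(2M1+M2)/6=11/8
seg 2: a=4, c=M2/2=-41/48, d=(M3−M2)/(6·3)=41/432, b=Δ2−h2·(2M2+M3)/6=17/24
t_q=9/4 → seg 0, τ=9/4; S=0+-3/16·τ+0·τ²+25/432·τ³=243/1024

  seg 0: a=0 b=-3/16 c=0 d=25/432
  seg 1: a=1 b=11/8 c=25/48 d=-11/48
  seg 2: a=4 b=17/24 c=-41/48 d=41/432
S(9/4) = 243/1024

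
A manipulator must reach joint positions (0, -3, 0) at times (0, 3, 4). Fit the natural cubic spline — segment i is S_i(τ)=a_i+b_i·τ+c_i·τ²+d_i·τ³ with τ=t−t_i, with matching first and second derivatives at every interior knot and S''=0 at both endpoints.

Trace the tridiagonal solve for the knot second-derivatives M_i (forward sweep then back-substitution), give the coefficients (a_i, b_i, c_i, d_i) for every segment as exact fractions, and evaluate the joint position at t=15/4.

Δ: Δ0=-1, Δ1=3
row 1: diag=8, rhs=24; c'=1/8, d'=3
back: M1=3
M: M0=0, M1=3, M2=0
seg 0: a=0, c=M0/2=0, d=(M1−M0)/(6·3)=1/6, b=Δ0−h0·(2M0+M1)/6=-5/2
seg 1: a=-3, c=M1/2=3/2, d=(M2−M1)/(6·1)=-1/2, b=Δ1−h1·(2M1+M2)/6=2
t_q=15/4 → seg 1, τ=3/4; S=-3+2·τ+3/2·τ²+-1/2·τ³=-111/128

  seg 0: a=0 b=-5/2 c=0 d=1/6
  seg 1: a=-3 b=2 c=3/2 d=-1/2
S(15/4) = -111/128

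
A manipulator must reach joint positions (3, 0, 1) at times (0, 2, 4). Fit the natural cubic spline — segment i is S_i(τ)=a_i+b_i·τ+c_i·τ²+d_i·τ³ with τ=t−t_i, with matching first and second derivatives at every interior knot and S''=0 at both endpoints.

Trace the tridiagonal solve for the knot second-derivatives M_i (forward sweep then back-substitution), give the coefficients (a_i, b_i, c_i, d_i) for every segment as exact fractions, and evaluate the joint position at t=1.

  seg 0: a=3 b=-2 c=0 d=1/8
  seg 1: a=0 b=-1/2 c=3/4 d=-1/8
S(1) = 9/8

Δ: Δ0=-3/2, Δ1=1/2
row 1: diag=8, rhs=12; c'=1/4, d'=3/2
back: M1=3/2
M: M0=0, M1=3/2, M2=0
seg 0: a=3, c=M0/2=0, d=(M1−M0)/(6·2)=1/8, b=Δ0−h0·(2M0+M1)/6=-2
seg 1: a=0, c=M1/2=3/4, d=(M2−M1)/(6·2)=-1/8, b=Δ1−h1·(2M1+M2)/6=-1/2
t_q=1 → seg 0, τ=1; S=3+-2·τ+0·τ²+1/8·τ³=9/8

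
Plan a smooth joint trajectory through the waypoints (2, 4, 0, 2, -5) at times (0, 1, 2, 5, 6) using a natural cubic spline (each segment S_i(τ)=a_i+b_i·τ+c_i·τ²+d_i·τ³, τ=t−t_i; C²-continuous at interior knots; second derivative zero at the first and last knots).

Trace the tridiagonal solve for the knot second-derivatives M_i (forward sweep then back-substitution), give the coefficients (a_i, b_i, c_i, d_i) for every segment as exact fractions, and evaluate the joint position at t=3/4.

  seg 0: a=2 b=2443/636 c=0 d=-1171/636
  seg 1: a=4 b=-535/318 c=-1171/212 d=2039/636
  seg 2: a=0 b=-1979/636 c=217/53 d=-601/636
  seg 3: a=2 b=-1291/318 c=-935/212 d=935/636
S(3/4) = 55685/13568

Δ: Δ0=2, Δ1=-4, Δ2=2/3, Δ3=-7
row 1: diag=4, rhs=-36; c'=1/4, d'=-9
row 2: denom=8−1·1/4=31/4; d'=(28−1·-9)/(31/4)=148/31
row 3: denom=8−3·12/31=212/31; d'=(-46−3·148/31)/(212/31)=-935/106
back: M3=-935/106
back: M2=148/31−12/31·-935/106=434/53
back: M1=-9−1/4·434/53=-1171/106
M: M0=0, M1=-1171/106, M2=434/53, M3=-935/106, M4=0
seg 0: a=2, c=M0/2=0, d=(M1−M0)/(6·1)=-1171/636, b=Δ0−h0·(2M0+M1)/6=2443/636
seg 1: a=4, c=M1/2=-1171/212, d=(M2−M1)/(6·1)=2039/636, b=Δ1−h1·(2M1+M2)/6=-535/318
seg 2: a=0, c=M2/2=217/53, d=(M3−M2)/(6·3)=-601/636, b=Δ2−h2·(2M2+M3)/6=-1979/636
seg 3: a=2, c=M3/2=-935/212, d=(M4−M3)/(6·1)=935/636, b=Δ3−h3·(2M3+M4)/6=-1291/318
t_q=3/4 → seg 0, τ=3/4; S=2+2443/636·τ+0·τ²+-1171/636·τ³=55685/13568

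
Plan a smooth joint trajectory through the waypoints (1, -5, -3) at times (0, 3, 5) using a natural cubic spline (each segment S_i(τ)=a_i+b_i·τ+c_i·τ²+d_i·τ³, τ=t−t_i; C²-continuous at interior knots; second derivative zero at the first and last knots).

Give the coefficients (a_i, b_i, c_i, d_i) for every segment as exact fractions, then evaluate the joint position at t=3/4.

  seg 0: a=1 b=-29/10 c=0 d=1/10
  seg 1: a=-5 b=-1/5 c=9/10 d=-3/20
S(3/4) = -145/128

Δ: Δ0=-2, Δ1=1
row 1: diag=10, rhs=18; c'=1/5, d'=9/5
back: M1=9/5
M: M0=0, M1=9/5, M2=0
seg 0: a=1, c=M0/2=0, d=(M1−M0)/(6·3)=1/10, b=Δ0−h0·(2M0+M1)/6=-29/10
seg 1: a=-5, c=M1/2=9/10, d=(M2−M1)/(6·2)=-3/20, b=Δ1−h1·(2M1+M2)/6=-1/5
t_q=3/4 → seg 0, τ=3/4; S=1+-29/10·τ+0·τ²+1/10·τ³=-145/128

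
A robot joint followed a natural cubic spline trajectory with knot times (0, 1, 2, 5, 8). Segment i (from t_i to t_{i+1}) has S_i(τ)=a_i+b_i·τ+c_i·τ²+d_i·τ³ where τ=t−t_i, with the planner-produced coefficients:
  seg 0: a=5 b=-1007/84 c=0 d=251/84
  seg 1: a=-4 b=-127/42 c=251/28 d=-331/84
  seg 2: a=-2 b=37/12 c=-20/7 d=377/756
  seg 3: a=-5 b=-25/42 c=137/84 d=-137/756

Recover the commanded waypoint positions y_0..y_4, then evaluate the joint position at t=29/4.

y_0=5 y_1=-4 y_2=-2 y_3=-5 y_4=3
S(29/4) = -263/1792

y_0 = S_0(0) = a_0 = 5
y_1 = S_1(0) = a_1 = -4
y_2 = S_2(0) = a_2 = -2
y_3 = S_3(0) = a_3 = -5
y_4 = S_3(3) = 3
t_q=29/4 is in segment 3 (τ=9/4); S_3(τ)=-263/1792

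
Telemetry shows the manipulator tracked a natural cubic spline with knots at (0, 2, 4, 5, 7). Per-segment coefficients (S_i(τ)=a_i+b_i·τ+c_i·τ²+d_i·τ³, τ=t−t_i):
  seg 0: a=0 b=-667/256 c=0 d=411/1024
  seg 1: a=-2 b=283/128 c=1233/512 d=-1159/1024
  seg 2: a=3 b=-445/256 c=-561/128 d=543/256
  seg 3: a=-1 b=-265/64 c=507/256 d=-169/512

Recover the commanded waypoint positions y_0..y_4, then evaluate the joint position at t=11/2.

y_0=0 y_1=-2 y_2=3 y_3=-1 y_4=-4
S(11/2) = -10717/4096

y_0 = S_0(0) = a_0 = 0
y_1 = S_1(0) = a_1 = -2
y_2 = S_2(0) = a_2 = 3
y_3 = S_3(0) = a_3 = -1
y_4 = S_3(2) = -4
t_q=11/2 is in segment 3 (τ=1/2); S_3(τ)=-10717/4096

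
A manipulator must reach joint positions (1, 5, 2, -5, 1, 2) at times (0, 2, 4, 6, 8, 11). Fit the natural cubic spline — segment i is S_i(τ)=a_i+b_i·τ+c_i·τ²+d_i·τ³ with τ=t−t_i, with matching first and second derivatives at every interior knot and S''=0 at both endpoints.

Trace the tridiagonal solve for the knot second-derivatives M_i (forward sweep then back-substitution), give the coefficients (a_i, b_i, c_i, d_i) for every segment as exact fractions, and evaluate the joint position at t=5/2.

  seg 0: a=1 b=2116/795 c=0 d=-263/1590
  seg 1: a=5 b=538/795 c=-263/265 d=-61/1272
  seg 2: a=2 b=-6151/1590 c=-1357/1060 d=4657/6360
  seg 3: a=-5 b=-161/795 c=165/53 d=-601/795
  seg 4: a=1 b=2527/795 c=-377/265 d=377/2385
S(5/2) = 86229/16960

Δ: Δ0=2, Δ1=-3/2, Δ2=-7/2, Δ3=3, Δ4=1/3
row 1: diag=8, rhs=-21; c'=1/4, d'=-21/8
row 2: denom=8−2·1/4=15/2; d'=(-12−2·-21/8)/(15/2)=-9/10
row 3: denom=8−2·4/15=112/15; d'=(39−2·-9/10)/(112/15)=153/28
row 4: denom=10−2·15/56=265/28; d'=(-16−2·153/28)/(265/28)=-754/265
back: M4=-754/265
back: M3=153/28−15/56·-754/265=330/53
back: M2=-9/10−4/15·330/53=-1357/530
back: M1=-21/8−1/4·-1357/530=-526/265
M: M0=0, M1=-526/265, M2=-1357/530, M3=330/53, M4=-754/265, M5=0
seg 0: a=1, c=M0/2=0, d=(M1−M0)/(6·2)=-263/1590, b=Δ0−h0·(2M0+M1)/6=2116/795
seg 1: a=5, c=M1/2=-263/265, d=(M2−M1)/(6·2)=-61/1272, b=Δ1−h1·(2M1+M2)/6=538/795
seg 2: a=2, c=M2/2=-1357/1060, d=(M3−M2)/(6·2)=4657/6360, b=Δ2−h2·(2M2+M3)/6=-6151/1590
seg 3: a=-5, c=M3/2=165/53, d=(M4−M3)/(6·2)=-601/795, b=Δ3−h3·(2M3+M4)/6=-161/795
seg 4: a=1, c=M4/2=-377/265, d=(M5−M4)/(6·3)=377/2385, b=Δ4−h4·(2M4+M5)/6=2527/795
t_q=5/2 → seg 1, τ=1/2; S=5+538/795·τ+-263/265·τ²+-61/1272·τ³=86229/16960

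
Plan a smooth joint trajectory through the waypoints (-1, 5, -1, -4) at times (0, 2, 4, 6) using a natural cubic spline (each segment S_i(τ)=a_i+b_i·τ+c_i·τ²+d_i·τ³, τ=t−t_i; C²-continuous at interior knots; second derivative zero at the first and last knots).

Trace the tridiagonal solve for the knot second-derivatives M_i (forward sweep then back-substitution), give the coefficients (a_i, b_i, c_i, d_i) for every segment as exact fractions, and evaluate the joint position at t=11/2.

  seg 0: a=-1 b=47/10 c=0 d=-17/40
  seg 1: a=5 b=-2/5 c=-51/20 d=5/8
  seg 2: a=-1 b=-31/10 c=6/5 d=-1/5
S(11/2) = -29/8

Δ: Δ0=3, Δ1=-3, Δ2=-3/2
row 1: diag=8, rhs=-36; c'=1/4, d'=-9/2
row 2: denom=8−2·1/4=15/2; d'=(9−2·-9/2)/(15/2)=12/5
back: M2=12/5
back: M1=-9/2−1/4·12/5=-51/10
M: M0=0, M1=-51/10, M2=12/5, M3=0
seg 0: a=-1, c=M0/2=0, d=(M1−M0)/(6·2)=-17/40, b=Δ0−h0·(2M0+M1)/6=47/10
seg 1: a=5, c=M1/2=-51/20, d=(M2−M1)/(6·2)=5/8, b=Δ1−h1·(2M1+M2)/6=-2/5
seg 2: a=-1, c=M2/2=6/5, d=(M3−M2)/(6·2)=-1/5, b=Δ2−h2·(2M2+M3)/6=-31/10
t_q=11/2 → seg 2, τ=3/2; S=-1+-31/10·τ+6/5·τ²+-1/5·τ³=-29/8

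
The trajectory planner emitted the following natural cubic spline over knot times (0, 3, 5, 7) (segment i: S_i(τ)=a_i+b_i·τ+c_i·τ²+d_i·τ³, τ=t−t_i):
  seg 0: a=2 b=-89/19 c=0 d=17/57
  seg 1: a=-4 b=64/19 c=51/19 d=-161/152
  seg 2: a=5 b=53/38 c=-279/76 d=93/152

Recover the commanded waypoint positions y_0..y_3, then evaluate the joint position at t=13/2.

y_0 = S_0(0) = a_0 = 2
y_1 = S_1(0) = a_1 = -4
y_2 = S_2(0) = a_2 = 5
y_3 = S_2(2) = -2
t_q=13/2 is in segment 2 (τ=3/2); S_2(τ)=1091/1216

y_0=2 y_1=-4 y_2=5 y_3=-2
S(13/2) = 1091/1216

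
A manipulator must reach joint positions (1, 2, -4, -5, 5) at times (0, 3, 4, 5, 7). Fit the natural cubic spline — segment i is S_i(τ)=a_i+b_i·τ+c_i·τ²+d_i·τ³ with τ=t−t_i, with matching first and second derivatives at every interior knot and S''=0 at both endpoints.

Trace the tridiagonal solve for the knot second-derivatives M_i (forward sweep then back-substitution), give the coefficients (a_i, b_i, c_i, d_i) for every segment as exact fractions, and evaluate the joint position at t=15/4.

Δ: Δ0=1/3, Δ1=-6, Δ2=-1, Δ3=5
row 1: diag=8, rhs=-38; c'=1/8, d'=-19/4
row 2: denom=4−1·1/8=31/8; d'=(30−1·-19/4)/(31/8)=278/31
row 3: denom=6−1·8/31=178/31; d'=(36−1·278/31)/(178/31)=419/89
back: M3=419/89
back: M2=278/31−8/31·419/89=690/89
back: M1=-19/4−1/8·690/89=-509/89
M: M0=0, M1=-509/89, M2=690/89, M3=419/89, M4=0
seg 0: a=1, c=M0/2=0, d=(M1−M0)/(6·3)=-509/1602, b=Δ0−h0·(2M0+M1)/6=1705/534
seg 1: a=2, c=M1/2=-509/178, d=(M2−M1)/(6·1)=1199/534, b=Δ1−h1·(2M1+M2)/6=-1438/267
seg 2: a=-4, c=M2/2=345/89, d=(M3−M2)/(6·1)=-271/534, b=Δ2−h2·(2M2+M3)/6=-2333/534
seg 3: a=-5, c=M3/2=419/178, d=(M4−M3)/(6·2)=-419/1068, b=Δ3−h3·(2M3+M4)/6=497/267
t_q=15/4 → seg 1, τ=3/4; S=2+-1438/267·τ+-509/178·τ²+1199/534·τ³=-30765/11392

  seg 0: a=1 b=1705/534 c=0 d=-509/1602
  seg 1: a=2 b=-1438/267 c=-509/178 d=1199/534
  seg 2: a=-4 b=-2333/534 c=345/89 d=-271/534
  seg 3: a=-5 b=497/267 c=419/178 d=-419/1068
S(15/4) = -30765/11392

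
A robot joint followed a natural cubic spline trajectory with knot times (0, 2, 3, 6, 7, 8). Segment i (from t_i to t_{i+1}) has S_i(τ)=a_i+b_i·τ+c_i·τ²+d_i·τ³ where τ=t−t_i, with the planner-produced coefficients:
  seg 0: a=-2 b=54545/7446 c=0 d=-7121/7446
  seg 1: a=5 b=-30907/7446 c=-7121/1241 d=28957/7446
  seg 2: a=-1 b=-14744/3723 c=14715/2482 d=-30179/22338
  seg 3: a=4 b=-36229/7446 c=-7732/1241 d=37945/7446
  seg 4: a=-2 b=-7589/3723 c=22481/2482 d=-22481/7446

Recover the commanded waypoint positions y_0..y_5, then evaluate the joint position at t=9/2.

y_0 = S_0(0) = a_0 = -2
y_1 = S_1(0) = a_1 = 5
y_2 = S_2(0) = a_2 = -1
y_3 = S_3(0) = a_3 = 4
y_4 = S_4(0) = a_4 = -2
y_5 = S_4(1) = 2
t_q=9/2 is in segment 2 (τ=3/2); S_2(τ)=36525/19856

y_0=-2 y_1=5 y_2=-1 y_3=4 y_4=-2 y_5=2
S(9/2) = 36525/19856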